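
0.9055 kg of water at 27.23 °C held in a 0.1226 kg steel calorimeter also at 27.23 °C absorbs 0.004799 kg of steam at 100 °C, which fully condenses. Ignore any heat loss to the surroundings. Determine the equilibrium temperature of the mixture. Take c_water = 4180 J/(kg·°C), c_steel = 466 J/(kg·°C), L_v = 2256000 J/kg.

T_f ≈ 30.4 °C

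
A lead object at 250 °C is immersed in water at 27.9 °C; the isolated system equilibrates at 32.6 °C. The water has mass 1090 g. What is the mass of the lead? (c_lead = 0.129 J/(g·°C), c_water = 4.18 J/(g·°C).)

Taking heat into each body as positive, Σ m c ΔT = 0:
m·0.129·(32.6 − 250) + 1090·4.18·(32.6 − 27.9) = 0
-28.04 m = -21414
m = -21414/-28.04 ≈ 763.6 g

m ≈ 764 g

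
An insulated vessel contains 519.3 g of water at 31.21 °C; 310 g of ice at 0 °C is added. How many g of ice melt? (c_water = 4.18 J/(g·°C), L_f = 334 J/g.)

m_melted ≈ 203 g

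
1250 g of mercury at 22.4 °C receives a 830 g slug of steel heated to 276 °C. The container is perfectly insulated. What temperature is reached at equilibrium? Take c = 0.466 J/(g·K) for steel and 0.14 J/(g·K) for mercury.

T_f ≈ 197.0 °C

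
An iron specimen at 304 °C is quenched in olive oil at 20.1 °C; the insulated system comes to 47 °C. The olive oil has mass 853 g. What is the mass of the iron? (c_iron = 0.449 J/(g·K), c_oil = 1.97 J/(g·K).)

m ≈ 392 g

Energy conservation, ΣQ = 0:
m·0.449·(47 − 304) + 853·1.97·(47 − 20.1) = 0
-115.39 m = -45203
m = -45203/-115.39 ≈ 391.7 g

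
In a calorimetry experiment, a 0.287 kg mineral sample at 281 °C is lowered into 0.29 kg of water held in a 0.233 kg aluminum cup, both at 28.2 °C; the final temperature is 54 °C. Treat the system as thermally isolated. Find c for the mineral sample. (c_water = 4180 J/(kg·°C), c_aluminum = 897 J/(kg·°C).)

c ≈ 563 J/(kg·°C)

Net heat exchanged in the isolated system is zero:
0.287×c×(54 − 281) + 0.29×4180×(54 − 28.2) + 0.233×897×(54 − 28.2) = 0
-65.15 c = -36667
c = -36667/-65.15 ≈ 562.8 J/(kg·°C)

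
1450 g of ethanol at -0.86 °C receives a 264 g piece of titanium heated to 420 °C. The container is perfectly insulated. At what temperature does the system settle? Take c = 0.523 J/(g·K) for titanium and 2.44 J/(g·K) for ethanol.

T_f ≈ 14.9 °C

Heat gained plus heat lost sum to zero:
264×0.523×(T − 420) + 1450×2.44×(T − (-0.86)) = 0
138.07(T − 420) + 3538(T − (-0.86)) = 0
3676.1 T = 54948
T = 54948/3676.1 ≈ 14.95 °C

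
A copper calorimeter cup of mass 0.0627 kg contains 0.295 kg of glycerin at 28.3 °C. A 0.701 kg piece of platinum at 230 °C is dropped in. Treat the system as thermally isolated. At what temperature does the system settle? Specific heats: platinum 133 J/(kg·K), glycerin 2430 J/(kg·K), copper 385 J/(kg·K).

T_f ≈ 50.8 °C

Heat gained plus heat lost sum to zero:
0.701×133×(T − 230) + 0.295×2430×(T − 28.3) + 0.0627×385×(T − 28.3) = 0
93.23(T − 230) + 716.85(T − 28.3) + 24.14(T − 28.3) = 0
834.22 T = 42414
T = 42414 / 834.22 = 50.8 °C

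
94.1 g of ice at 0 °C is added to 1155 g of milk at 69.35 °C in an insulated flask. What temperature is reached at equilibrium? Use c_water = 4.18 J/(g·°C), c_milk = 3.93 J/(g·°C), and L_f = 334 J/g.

T_f ≈ 57.4 °C

Let T be the final temperature. ΣQ_i = 0:
melt ice: 94.1×334 = 31429
  warm the meltwater: 393.34 T
  milk: 4539.2(T − 69.35)
4932.5 T = 314790 − 31429 = 283361
T ≈ 57.45 °C. Since T > 0 °C, the all-ice-melts assumption holds.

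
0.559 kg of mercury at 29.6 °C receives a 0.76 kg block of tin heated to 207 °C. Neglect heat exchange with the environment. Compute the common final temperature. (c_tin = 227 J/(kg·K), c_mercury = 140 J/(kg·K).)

T_f ≈ 151.6 °C

Conservation of energy gives ΣQ = 0:
0.76*227*(T − 207) + 0.559*140*(T − 29.6) = 0
(172.52 + 78.26) T = 172.52*207 + 78.26*29.6
T = 38028 / 250.78 = 152 °C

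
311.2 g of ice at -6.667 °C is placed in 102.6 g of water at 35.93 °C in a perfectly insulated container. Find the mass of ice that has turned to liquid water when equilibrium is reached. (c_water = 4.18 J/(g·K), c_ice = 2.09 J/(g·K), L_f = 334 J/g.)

Heat available from the water dropping to 0 °C: 102.6×4.18×35.93 = 15409 J.
Warming the ice to 0 °C takes 311.2×2.09×6.667 = 4336.3 J, leaving 11073 J for melting.
Melting all 311.2 g of ice would need 311.2×334 = 103941 J.
11073 J < 103941 J, so only part of the ice melts and the system sits at 0 °C.
m_melt = 11073 / L_f = 33.15 g.

m_melted ≈ 33.2 g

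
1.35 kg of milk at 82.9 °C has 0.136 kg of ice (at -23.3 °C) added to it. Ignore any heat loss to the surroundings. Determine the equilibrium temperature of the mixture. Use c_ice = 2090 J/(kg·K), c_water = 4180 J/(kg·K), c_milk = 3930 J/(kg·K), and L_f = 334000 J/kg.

Heat gained plus heat lost sum to zero:
warm ice to 0 °C: 0.136×2090×(0 − (-23.3)) = 6622.8
  latent heat to melt: 0.136×334000 = 45424
  meltwater 0→T: 0.136×4180×T = 568.48 T
  milk: 5305.5(T − 82.9)
5874 T = 439826 − 52047 = 387779
T ≈ 66.02 °C. Since T > 0 °C, the all-ice-melts assumption holds.

T_f ≈ 66.0 °C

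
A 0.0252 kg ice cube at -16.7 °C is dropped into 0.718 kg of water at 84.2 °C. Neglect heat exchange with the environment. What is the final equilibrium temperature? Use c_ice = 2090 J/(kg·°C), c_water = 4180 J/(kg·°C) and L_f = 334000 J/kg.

Taking heat into each body as positive, Σ m c ΔT = 0:
ice -16.7→0 °C: 0.0252·2090·16.7 = 879.56; latent heat to melt: 0.0252·334000 = 8416.8; warm the meltwater: 105.34 T; water cools: 0.718·4180·(T − 84.2) = 3001.2(T − 84.2)
3106.6 T = 252704 − 9296.4 = 243408
T ≈ 78.35 °C — above 0 °C, consistent with complete melting.

T_f ≈ 78.4 °C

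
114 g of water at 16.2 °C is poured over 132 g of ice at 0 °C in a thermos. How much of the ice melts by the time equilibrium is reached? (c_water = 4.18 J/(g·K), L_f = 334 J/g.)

Cooling the water to 0 °C releases 114·4.18·16.2 = 7719.6 J.
Fully melting the ice requires m_ice L_f = 132·334 = 44088 J.
7719.6 J < 44088 J, so only part of the ice melts and the system sits at 0 °C.
m_melt = 7719.6 / L_f = 23.11 g.

m_melted ≈ 23.1 g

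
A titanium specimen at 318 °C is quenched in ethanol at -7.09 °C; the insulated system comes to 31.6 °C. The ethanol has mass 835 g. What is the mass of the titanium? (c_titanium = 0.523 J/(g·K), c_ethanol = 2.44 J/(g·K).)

m ≈ 526 g

Heat lost by the titanium = heat gained by the ethanol:
m×0.523×(318 − 31.6) = 835×2.44×(31.6 − (-7.09))
149.79 m = 78827  ⇒  m ≈ 526.3 g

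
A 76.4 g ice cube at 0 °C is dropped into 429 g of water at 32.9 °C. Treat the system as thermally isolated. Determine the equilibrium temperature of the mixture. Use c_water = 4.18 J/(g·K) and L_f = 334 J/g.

T_f ≈ 15.8 °C

Taking heat into each body as positive, Σ m c ΔT = 0:
latent heat to melt: 76.4×334 = 25518; warm the meltwater: 319.35 T; water: 1793.2(T − 32.9)
2112.6 T = 58997 − 25518 = 33479
T ≈ 15.85 °C — above 0 °C, consistent with complete melting.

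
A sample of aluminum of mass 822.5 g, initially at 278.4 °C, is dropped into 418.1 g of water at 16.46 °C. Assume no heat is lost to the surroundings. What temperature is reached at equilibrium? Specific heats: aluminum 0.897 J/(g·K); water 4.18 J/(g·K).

T_f ≈ 94.2 °C

|Q_aluminum| = |Q_water|:
822.5×0.897×(278.4 − T) = 418.1×4.18×(T − 16.46)
737.78(278.4 − T) = 1747.7(T − 16.46)
2485.4 T = 234165  ⇒  T ≈ 94.21 °C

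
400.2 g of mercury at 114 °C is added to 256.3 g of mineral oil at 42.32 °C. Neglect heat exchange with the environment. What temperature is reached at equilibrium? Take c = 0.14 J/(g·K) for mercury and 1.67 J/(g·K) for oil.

Let T be the final temperature. ΣQ_i = 0:
400.2·0.14·(T − 114) + 256.3·1.67·(T − 42.32) = 0
(56.03 + 428.02) T = 56.03·114 + 428.02·42.32
T = 24501 / 484.05 = 50.6 °C

T_f ≈ 50.6 °C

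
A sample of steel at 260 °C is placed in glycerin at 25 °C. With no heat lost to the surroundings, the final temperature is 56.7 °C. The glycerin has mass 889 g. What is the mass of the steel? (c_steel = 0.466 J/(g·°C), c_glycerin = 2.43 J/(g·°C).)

m ≈ 723 g

Taking heat into each body as positive, Σ m c ΔT = 0:
m×0.466×(56.7 − 260) + 889×2.43×(56.7 − 25) = 0
-94.74 m = -68481
m = -68481/-94.74 ≈ 722.8 g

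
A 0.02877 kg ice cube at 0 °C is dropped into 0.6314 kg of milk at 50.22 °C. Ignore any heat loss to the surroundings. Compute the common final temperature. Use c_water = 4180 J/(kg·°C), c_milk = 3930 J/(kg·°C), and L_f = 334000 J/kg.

T_f ≈ 44.2 °C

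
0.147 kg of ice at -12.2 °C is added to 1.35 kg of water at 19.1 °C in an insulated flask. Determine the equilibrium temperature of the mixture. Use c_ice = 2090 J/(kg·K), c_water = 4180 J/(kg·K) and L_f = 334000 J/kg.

T_f ≈ 8.8 °C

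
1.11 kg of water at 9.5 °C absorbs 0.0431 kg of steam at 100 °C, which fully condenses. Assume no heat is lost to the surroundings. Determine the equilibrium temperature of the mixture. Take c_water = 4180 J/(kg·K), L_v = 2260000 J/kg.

T_f ≈ 33.1 °C

Energy conservation, ΣQ = 0:
latent heat released on condensation: 0.0431×2260000 = 97406
  condensate cools 100→T: 0.0431×4180×(T − 100) = 180.16(T − 100)
  original water: 4639.8(T − 9.5)
4820 T = 97406 + 18016 + 44078 = 159500
T ≈ 33.09 °C, under the boiling point, so the assumption holds.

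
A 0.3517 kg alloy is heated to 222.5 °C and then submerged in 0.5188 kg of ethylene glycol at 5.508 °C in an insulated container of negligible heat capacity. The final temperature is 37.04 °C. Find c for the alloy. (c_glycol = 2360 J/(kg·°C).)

c ≈ 592 J/(kg·°C)

m_s c (T_s − T_f) = m_glycol c_glycol (T_f − T_0):
0.3517×c×(222.5 − 37.04) = 0.5188×2360×(37.04 − 5.508)
65.23 c = 38607  ⇒  c ≈ 591.9 J/(kg·°C)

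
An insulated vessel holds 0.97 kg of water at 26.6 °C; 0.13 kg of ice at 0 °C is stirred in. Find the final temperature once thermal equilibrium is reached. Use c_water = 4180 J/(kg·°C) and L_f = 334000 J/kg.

Net heat exchanged in the isolated system is zero:
melt ice: 0.13·334000 = 43420
  warm the meltwater: 543.4 T
  water: 4054.6(T − 26.6)
4598 T = 107852 − 43420 = 64432
T ≈ 14.01 °C (positive, so assuming full melt was valid).

T_f ≈ 14.0 °C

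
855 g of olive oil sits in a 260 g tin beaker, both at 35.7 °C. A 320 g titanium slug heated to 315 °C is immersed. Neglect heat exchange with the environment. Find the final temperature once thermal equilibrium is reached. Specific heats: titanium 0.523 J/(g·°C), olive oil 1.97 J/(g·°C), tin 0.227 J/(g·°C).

Net heat exchanged in the isolated system is zero:
320·0.523·(T − 315) + 855·1.97·(T − 35.7) + 260·0.227·(T − 35.7) = 0
1910.7 T = 114957
T ≈ 60.16 °C

T_f ≈ 60.2 °C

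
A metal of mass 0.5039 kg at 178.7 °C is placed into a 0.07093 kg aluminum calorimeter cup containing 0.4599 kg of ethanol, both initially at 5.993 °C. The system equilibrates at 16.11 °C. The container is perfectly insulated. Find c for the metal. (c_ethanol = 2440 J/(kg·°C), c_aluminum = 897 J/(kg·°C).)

Taking heat into each body as positive, Σ m c ΔT = 0:
0.5039·c·(16.11 − 178.7) + 0.4599·2440·(16.11 − 5.993) + 0.07093·897·(16.11 − 5.993) = 0
-81.93 c = -11997
c = -11997/-81.93 ≈ 146.4 J/(kg·°C)

c ≈ 146 J/(kg·°C)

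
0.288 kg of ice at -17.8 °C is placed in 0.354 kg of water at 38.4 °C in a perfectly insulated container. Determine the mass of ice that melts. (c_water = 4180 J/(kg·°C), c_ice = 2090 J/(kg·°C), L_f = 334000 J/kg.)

m_melted ≈ 0.138 kg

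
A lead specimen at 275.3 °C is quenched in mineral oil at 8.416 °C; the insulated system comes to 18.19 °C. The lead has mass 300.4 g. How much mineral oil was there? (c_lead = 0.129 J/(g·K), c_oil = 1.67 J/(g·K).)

m ≈ 610 g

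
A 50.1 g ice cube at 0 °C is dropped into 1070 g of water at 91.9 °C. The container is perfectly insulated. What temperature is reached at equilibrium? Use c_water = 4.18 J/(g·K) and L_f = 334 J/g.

Sum of m c ΔT and latent-heat terms is zero:
fusion: m_ice L_f = 50.1·334 = 16733
  meltwater 0→T: 50.1·4.18·T = 209.42 T
  water cools: 1070·4.18·(T − 91.9) = 4472.6(T − 91.9)
4682 T = 411032 − 16733 = 394299
T ≈ 84.22 °C. Since T > 0 °C, the all-ice-melts assumption holds.

T_f ≈ 84.2 °C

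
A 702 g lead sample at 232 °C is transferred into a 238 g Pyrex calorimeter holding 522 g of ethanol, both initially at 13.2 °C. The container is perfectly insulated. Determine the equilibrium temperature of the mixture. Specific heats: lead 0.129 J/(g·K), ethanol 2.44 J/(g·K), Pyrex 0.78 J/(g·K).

T_f ≈ 26.0 °C

T_f = Σ m_i c_i T_i / Σ m_i c_i:
T_f = (90.56·232 + 1273.7·13.2 + 185.64·13.2) / (90.56 + 1273.7 + 185.64)
    = 40272 / 1549.9 ≈ 25.98 °C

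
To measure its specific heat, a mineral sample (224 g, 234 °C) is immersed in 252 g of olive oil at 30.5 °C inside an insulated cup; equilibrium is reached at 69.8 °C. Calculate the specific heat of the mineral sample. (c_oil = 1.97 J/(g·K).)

Net heat exchanged in the isolated system is zero:
224×c×(69.8 − 234) + 252×1.97×(69.8 − 30.5) = 0
-36781 c = -19510
c = -19510/-36781 ≈ 0.5304 J/(g·K)

c ≈ 0.53 J/(g·K)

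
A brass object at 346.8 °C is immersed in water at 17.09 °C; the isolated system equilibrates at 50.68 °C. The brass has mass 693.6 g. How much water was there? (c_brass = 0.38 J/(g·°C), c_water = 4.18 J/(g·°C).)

m ≈ 556 g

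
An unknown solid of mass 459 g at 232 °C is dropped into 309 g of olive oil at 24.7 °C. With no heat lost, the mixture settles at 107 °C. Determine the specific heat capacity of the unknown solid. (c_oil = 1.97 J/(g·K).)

c ≈ 0.873 J/(g·K)

m_s c (T_s − T_f) = m_oil c_oil (T_f − T_0):
459×c×(232 − 107) = 309×1.97×(107 − 24.7)
57375 c = 50098  ⇒  c ≈ 0.8732 J/(g·K)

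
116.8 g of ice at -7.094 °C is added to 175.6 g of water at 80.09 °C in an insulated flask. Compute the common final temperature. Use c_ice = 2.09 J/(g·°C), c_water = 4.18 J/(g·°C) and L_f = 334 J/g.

Conservation of energy gives ΣQ = 0:
warm ice to 0 °C: 116.8·2.09·(0 − (-7.094)) = 1731.7; melt ice: 116.8·334 = 39011; meltwater 0→T: 116.8·4.18·T = 488.22 T; water: 734.01(T − 80.09)
1222.2 T = 58787 − 40743 = 18044
T ≈ 14.76 °C (positive, so assuming full melt was valid).

T_f ≈ 14.8 °C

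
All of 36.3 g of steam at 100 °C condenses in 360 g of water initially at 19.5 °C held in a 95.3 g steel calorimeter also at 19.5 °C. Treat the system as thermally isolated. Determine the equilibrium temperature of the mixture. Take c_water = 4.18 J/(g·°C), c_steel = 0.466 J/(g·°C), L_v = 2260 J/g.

Taking heat into each body as positive, Σ m c ΔT = 0:
condense steam: −36.3·2260 = −82038; condensed water 100 °C→T: 151.73(T − 100); original water: 1504.8(T − 19.5); steel cup: 95.3·0.466·(T − 19.5) = 44.41(T − 19.5)
1700.9 T = 82038 + 15173 + 30210 = 127421
T ≈ 74.91 °C — below 100 °C, confirming all the steam condensed.

T_f ≈ 74.9 °C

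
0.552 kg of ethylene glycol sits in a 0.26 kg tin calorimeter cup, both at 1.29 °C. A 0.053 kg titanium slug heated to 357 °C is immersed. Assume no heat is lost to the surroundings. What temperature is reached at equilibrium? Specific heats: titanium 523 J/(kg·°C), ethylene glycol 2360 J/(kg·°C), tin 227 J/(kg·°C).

Heat gained plus heat lost sum to zero:
0.053×523×(T − 357) + 0.552×2360×(T − 1.29) + 0.26×227×(T − 1.29) = 0
27.72(T − 357) + 1302.7(T − 1.29) + 59.02(T − 1.29) = 0
1389.5 T = 11652
T ≈ 8.39 °C

T_f ≈ 8.4 °C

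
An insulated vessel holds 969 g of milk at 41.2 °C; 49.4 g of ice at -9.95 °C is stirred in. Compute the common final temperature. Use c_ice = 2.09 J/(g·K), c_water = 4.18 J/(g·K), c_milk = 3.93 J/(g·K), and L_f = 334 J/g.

Heat gained plus heat lost sum to zero:
warm ice to 0 °C: 49.4×2.09×(0 − (-9.95)) = 1027.3; fusion: m_ice L_f = 49.4×334 = 16500; warm the meltwater: 206.49 T; milk: 3808.2(T − 41.2)
4014.7 T = 156897 − 17527 = 139370
T ≈ 34.72 °C — above 0 °C, consistent with complete melting.

T_f ≈ 34.7 °C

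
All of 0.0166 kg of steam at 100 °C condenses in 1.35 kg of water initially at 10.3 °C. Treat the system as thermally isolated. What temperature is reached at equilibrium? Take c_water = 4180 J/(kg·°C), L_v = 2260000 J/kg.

Let T be the final temperature. ΣQ_i = 0:
condense steam: −0.0166·2260000 = −37516
  condensate cools 100→T: 0.0166·4180·(T − 100) = 69.39(T − 100)
  water warms: 1.35·4180·(T − 10.3) = 5643(T − 10.3)
5712.4 T = 37516 + 6938.8 + 58123 = 102578
T ≈ 17.96 °C — below 100 °C, confirming all the steam condensed.

T_f ≈ 18.0 °C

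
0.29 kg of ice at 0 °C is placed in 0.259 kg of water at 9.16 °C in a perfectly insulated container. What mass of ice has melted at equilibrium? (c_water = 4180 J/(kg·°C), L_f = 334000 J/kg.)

Cooling the water to 0 °C releases 0.259×4180×9.16 = 9916.8 J.
Fully melting the ice requires m_ice L_f = 0.29×334000 = 96860 J.
9916.8 J < 96860 J, so only part of the ice melts and the system sits at 0 °C.
Mass melted = 9916.8/334000 ≈ 0.02969 kg.

m_melted ≈ 0.0297 kg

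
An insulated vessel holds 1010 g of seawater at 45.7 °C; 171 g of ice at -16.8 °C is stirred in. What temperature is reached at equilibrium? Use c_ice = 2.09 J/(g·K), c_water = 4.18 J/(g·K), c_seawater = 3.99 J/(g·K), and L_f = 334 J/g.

T_f ≈ 25.5 °C

Heat gained plus heat lost sum to zero:
warm ice to 0 °C: 171×2.09×(0 − (-16.8)) = 6004.2
  latent heat to melt: 171×334 = 57114
  warm the meltwater: 714.78 T
  seawater: 4029.9(T − 45.7)
4744.7 T = 184166 − 63118 = 121048
T ≈ 25.51 °C — above 0 °C, consistent with complete melting.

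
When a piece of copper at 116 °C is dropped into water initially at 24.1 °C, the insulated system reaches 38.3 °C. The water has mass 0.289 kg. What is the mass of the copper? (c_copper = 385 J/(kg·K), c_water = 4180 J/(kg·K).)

Taking heat into each body as positive, Σ m c ΔT = 0:
m×385×(38.3 − 116) + 0.289×4180×(38.3 − 24.1) = 0
-29914 m = -17154
m = -17154/-29914 ≈ 0.5734 kg

m ≈ 0.573 kg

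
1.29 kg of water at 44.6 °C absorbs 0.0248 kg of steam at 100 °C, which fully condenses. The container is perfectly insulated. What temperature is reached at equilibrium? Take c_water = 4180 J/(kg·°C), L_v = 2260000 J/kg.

T_f ≈ 55.8 °C

Setting the total heat transfer to zero:
condense steam: −0.0248×2260000 = −56048; condensed water 100 °C→T: 103.66(T − 100); water warms: 1.29×4180×(T − 44.6) = 5392.2(T − 44.6)
5495.9 T = 56048 + 10366 + 240492 = 306907
T ≈ 55.84 °C (< 100 °C, so full condensation is consistent).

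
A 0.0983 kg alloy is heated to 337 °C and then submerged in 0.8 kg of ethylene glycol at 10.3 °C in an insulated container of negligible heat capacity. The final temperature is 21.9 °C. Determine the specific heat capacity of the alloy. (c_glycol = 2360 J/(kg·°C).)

c ≈ 707 J/(kg·°C)

Setting the total heat transfer to zero:
0.0983·c·(21.9 − 337) + 0.8·2360·(21.9 − 10.3) = 0
-30.97 c = -21901
c = -21901/-30.97 ≈ 707.1 J/(kg·°C)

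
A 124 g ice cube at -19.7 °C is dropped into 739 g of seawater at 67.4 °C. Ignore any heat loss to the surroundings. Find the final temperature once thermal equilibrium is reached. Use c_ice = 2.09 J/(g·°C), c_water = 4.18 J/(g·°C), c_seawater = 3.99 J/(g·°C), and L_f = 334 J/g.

T_f ≈ 43.9 °C

Energy balance with sensible and latent terms:
warm ice to 0 °C: 124×2.09×(0 − (-19.7)) = 5105.5
  latent heat to melt: 124×334 = 41416
  warm the meltwater: 518.32 T
  seawater cools: 739×3.99×(T − 67.4) = 2948.6(T − 67.4)
3466.9 T = 198736 − 46521 = 152215
T ≈ 43.90 °C — above 0 °C, consistent with complete melting.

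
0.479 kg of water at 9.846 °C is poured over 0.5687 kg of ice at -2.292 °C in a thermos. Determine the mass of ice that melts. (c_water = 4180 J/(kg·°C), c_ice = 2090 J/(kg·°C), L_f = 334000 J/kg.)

Heat available from the water dropping to 0 °C: 0.479·4180·9.846 = 19714 J.
Warming the ice to 0 °C takes 0.5687·2090·2.292 = 2724.2 J, leaving 16990 J for melting.
Melting all 0.5687 kg of ice would need 0.5687·334000 = 189946 J.
That's not enough to melt it all — equilibrium is at 0 °C with ice remaining.
Mass melted = 16990/334000 ≈ 0.05087 kg.

m_melted ≈ 0.0509 kg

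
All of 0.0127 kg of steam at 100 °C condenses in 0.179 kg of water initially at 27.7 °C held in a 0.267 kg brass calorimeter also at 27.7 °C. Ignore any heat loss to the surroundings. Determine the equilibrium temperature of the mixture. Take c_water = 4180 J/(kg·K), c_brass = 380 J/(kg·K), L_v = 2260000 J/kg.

Conservation of energy gives ΣQ = 0:
steam→water at 100 °C releases m L_v = 0.0127×2260000 = 28702; condensate cools 100→T: 0.0127×4180×(T − 100) = 53.09(T − 100); water warms: 0.179×4180×(T − 27.7) = 748.22(T − 27.7); cup: 101.46(T − 27.7)
902.77 T = 28702 + 5308.6 + 23536 = 57547
T ≈ 63.74 °C (< 100 °C, so full condensation is consistent).

T_f ≈ 63.7 °C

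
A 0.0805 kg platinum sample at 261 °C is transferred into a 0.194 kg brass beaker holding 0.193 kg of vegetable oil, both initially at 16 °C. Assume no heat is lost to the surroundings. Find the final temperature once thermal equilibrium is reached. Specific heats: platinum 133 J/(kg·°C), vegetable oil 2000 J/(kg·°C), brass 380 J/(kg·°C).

T_f ≈ 21.6 °C

Setting the total heat transfer to zero:
0.0805×133×(T − 261) + 0.193×2000×(T − 16) + 0.194×380×(T − 16) = 0
470.43 T = 10150
T = 10150 / 470.43 = 21.6 °C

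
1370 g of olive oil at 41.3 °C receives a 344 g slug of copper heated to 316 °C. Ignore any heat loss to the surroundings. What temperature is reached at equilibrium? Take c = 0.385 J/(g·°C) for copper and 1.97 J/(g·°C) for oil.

T_f ≈ 54.1 °C

T_f = Σ m_i c_i T_i / Σ m_i c_i:
T_f = (132.44·316 + 2698.9·41.3) / (132.44 + 2698.9)
    = 153316 / 2831.3 ≈ 54.15 °C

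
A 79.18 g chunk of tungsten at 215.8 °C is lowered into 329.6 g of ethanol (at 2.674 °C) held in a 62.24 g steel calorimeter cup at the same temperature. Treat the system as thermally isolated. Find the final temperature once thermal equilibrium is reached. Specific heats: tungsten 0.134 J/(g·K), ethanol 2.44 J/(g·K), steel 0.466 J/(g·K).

Let T be the final temperature. ΣQ_i = 0:
79.18·0.134·(T − 215.8) + 329.6·2.44·(T − 2.674) + 62.24·0.466·(T − 2.674) = 0
10.61(T − 215.8) + 804.22(T − 2.674) + 29(T − 2.674) = 0
843.84 T = 4517.7
T = 4517.7/843.84 ≈ 5.35 °C

T_f ≈ 5.4 °C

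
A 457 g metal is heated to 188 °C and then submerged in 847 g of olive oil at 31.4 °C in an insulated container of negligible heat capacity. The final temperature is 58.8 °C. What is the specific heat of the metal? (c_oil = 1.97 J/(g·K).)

c ≈ 0.774 J/(g·K)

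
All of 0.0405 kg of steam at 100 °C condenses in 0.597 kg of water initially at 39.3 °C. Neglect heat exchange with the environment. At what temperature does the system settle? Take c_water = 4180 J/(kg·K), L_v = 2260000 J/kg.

Heat gained plus heat lost sum to zero:
latent heat released on condensation: 0.0405·2260000 = 91530
  condensed water 100 °C→T: 169.29(T − 100)
  water warms: 0.597·4180·(T − 39.3) = 2495.5(T − 39.3)
2664.8 T = 91530 + 16929 + 98072 = 206531
T ≈ 77.50 °C — below 100 °C, confirming all the steam condensed.

T_f ≈ 77.5 °C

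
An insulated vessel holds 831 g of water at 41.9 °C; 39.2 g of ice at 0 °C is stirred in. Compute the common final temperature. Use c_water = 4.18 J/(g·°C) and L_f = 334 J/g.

T_f ≈ 36.4 °C

Let T be the final temperature. ΣQ_i = 0:
melt ice: 39.2×334 = 13093
  meltwater 0→T: 39.2×4.18×T = 163.86 T
  water cools: 831×4.18×(T − 41.9) = 3473.6(T − 41.9)
3637.4 T = 145543 − 13093 = 132450
T ≈ 36.41 °C — above 0 °C, consistent with complete melting.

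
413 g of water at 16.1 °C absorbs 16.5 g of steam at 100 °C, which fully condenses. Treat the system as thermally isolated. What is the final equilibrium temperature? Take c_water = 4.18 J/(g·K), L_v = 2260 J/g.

T_f ≈ 40.1 °C

Setting the total heat transfer to zero:
latent heat released on condensation: 16.5·2260 = 37290
  condensed water 100 °C→T: 68.97(T − 100)
  water warms: 413·4.18·(T − 16.1) = 1726.3(T − 16.1)
1795.3 T = 37290 + 6897 + 27794 = 71981
T ≈ 40.09 °C — below 100 °C, confirming all the steam condensed.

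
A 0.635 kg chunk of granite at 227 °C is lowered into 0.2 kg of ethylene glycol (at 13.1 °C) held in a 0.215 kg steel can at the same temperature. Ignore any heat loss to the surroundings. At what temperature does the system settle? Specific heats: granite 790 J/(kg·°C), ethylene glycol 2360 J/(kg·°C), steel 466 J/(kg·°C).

Conservation of energy gives ΣQ = 0:
0.635·790·(T − 227) + 0.2·2360·(T − 13.1) + 0.215·466·(T − 13.1) = 0
(501.65 + 472 + 100.19) T = 501.65·227 + 472·13.1 + 100.19·13.1
T ≈ 113.02 °C

T_f ≈ 113.0 °C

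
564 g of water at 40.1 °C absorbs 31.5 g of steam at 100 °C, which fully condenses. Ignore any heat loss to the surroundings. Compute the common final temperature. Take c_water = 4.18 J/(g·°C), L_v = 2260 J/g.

Sum of m c ΔT and latent-heat terms is zero:
latent heat released on condensation: 31.5×2260 = 71190; condensate cools 100→T: 31.5×4.18×(T − 100) = 131.67(T − 100); water warms: 564×4.18×(T − 40.1) = 2357.5(T − 40.1)
2489.2 T = 71190 + 13167 + 94537 = 178894
T ≈ 71.87 °C (< 100 °C, so full condensation is consistent).

T_f ≈ 71.9 °C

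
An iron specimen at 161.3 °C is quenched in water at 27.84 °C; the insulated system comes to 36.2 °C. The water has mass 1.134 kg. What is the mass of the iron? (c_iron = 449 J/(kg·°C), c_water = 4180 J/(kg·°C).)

m ≈ 0.705 kg

Heat lost by the iron = heat gained by the water:
m·449·(161.3 − 36.2) = 1.134·4180·(36.2 − 27.84)
56170 m = 39627  ⇒  m ≈ 0.7055 kg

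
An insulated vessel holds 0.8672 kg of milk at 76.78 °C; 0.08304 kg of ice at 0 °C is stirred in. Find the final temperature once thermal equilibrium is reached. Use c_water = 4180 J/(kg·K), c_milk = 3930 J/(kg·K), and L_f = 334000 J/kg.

Heat gained plus heat lost sum to zero:
melt ice: 0.08304·334000 = 27735; meltwater 0→T: 0.08304·4180·T = 347.11 T; milk cools: 0.8672·3930·(T − 76.78) = 3408.1(T − 76.78)
3755.2 T = 261674 − 27735 = 233938
T ≈ 62.30 °C — above 0 °C, consistent with complete melting.

T_f ≈ 62.3 °C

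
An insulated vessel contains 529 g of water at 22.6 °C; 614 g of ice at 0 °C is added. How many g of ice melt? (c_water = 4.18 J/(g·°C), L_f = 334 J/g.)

m_melted ≈ 150 g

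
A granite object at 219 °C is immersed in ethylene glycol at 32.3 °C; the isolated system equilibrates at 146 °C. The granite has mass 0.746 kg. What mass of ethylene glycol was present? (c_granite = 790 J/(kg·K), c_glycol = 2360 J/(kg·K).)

m ≈ 0.16 kg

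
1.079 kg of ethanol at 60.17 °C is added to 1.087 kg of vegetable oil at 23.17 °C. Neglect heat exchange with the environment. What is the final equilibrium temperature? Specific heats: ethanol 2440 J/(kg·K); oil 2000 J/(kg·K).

Taking heat into each body as positive, Σ m c ΔT = 0:
1.079*2440*(T − 60.17) + 1.087*2000*(T − 23.17) = 0
2632.8(T − 60.17) + 2174(T − 23.17) = 0
(2632.8 + 2174) T = 2632.8*60.17 + 2174*23.17
T = 208785 / 4806.8 = 43.4 °C

T_f ≈ 43.4 °C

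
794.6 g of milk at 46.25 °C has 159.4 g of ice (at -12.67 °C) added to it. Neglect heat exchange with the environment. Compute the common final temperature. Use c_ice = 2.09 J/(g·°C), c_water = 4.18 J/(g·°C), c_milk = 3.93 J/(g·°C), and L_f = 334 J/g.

T_f ≈ 23.0 °C

Heat gained plus heat lost sum to zero:
ice -12.67→0 °C: 159.4×2.09×12.67 = 4221; fusion: m_ice L_f = 159.4×334 = 53240; warm the meltwater: 666.29 T; milk: 3122.8(T − 46.25)
3789.1 T = 144428 − 57461 = 86968
T ≈ 22.95 °C — above 0 °C, consistent with complete melting.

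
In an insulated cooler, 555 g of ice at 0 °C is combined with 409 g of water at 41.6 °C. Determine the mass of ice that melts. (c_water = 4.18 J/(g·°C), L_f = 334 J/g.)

Cooling the water to 0 °C releases 409·4.18·41.6 = 71120 J.
Melting all 555 g of ice would need 555·334 = 185370 J.
71120 J < 185370 J, so only part of the ice melts and the system sits at 0 °C.
Mass melted = 71120/334 ≈ 212.9 g.

m_melted ≈ 213 g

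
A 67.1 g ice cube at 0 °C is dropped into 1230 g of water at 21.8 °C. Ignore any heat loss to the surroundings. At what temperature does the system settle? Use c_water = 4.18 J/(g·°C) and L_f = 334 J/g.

T_f ≈ 16.5 °C

Energy balance with sensible and latent terms:
fusion: m_ice L_f = 67.1×334 = 22411
  warm the meltwater: 280.48 T
  water: 5141.4(T − 21.8)
5421.9 T = 112083 − 22411 = 89671
T ≈ 16.54 °C — above 0 °C, consistent with complete melting.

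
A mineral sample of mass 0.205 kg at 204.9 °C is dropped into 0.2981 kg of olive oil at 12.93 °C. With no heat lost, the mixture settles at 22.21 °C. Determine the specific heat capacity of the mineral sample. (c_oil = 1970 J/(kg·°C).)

c ≈ 146 J/(kg·°C)

Setting the total heat transfer to zero:
0.205·c·(22.21 − 204.9) + 0.2981·1970·(22.21 − 12.93) = 0
-37.45 c = -5449.7
c = -5449.7/-37.45 ≈ 145.5 J/(kg·°C)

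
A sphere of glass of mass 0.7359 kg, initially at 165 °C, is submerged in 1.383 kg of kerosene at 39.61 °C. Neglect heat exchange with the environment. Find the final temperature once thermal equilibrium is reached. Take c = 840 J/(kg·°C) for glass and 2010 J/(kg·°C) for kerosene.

|Q_glass| = |Q_kerosene|:
0.7359×840×(165 − T) = 1.383×2010×(T − 39.61)
618.16(165 − T) = 2779.8(T − 39.61)
3398 T = 212105  ⇒  T ≈ 62.42 °C

T_f ≈ 62.4 °C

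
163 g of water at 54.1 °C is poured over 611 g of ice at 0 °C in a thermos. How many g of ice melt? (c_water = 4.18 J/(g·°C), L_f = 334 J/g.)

m_melted ≈ 110 g

Water can give up m c ΔT = 163·4.18·54.1 = 36860 J before reaching 0 °C.
Melting all 611 g of ice would need 611·334 = 204074 J.
36860 J < 204074 J, so only part of the ice melts and the system sits at 0 °C.
Mass melted = 36860/334 ≈ 110.4 g.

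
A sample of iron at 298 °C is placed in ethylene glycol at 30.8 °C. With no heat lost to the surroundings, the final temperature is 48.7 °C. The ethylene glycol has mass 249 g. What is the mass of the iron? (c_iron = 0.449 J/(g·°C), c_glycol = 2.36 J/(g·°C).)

m ≈ 94 g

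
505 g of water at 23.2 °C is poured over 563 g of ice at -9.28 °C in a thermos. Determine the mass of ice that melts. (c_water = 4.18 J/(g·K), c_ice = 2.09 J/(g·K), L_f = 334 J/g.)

m_melted ≈ 114 g

Cooling the water to 0 °C releases 505×4.18×23.2 = 48973 J.
Warming the ice to 0 °C takes 563×2.09×9.28 = 10919 J, leaving 38053 J for melting.
Melting all 563 g of ice would need 563×334 = 188042 J.
Since 38053 < 188042 J, not all the ice melts; equilibrium is at 0 °C.
m_melt = 38053 / L_f = 113.9 g.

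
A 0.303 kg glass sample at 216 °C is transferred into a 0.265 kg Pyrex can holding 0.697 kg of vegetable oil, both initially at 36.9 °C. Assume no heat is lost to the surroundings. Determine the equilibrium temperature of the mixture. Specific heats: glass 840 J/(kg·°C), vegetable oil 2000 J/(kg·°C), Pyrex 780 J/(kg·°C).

T_f ≈ 61.5 °C

Let T be the final temperature. ΣQ_i = 0:
0.303×840×(T − 216) + 0.697×2000×(T − 36.9) + 0.265×780×(T − 36.9) = 0
254.52(T − 216) + 1394(T − 36.9) + 206.7(T − 36.9) = 0
(254.52 + 1394 + 206.7) T = 254.52×216 + 1394×36.9 + 206.7×36.9
T = 114042/1855.2 ≈ 61.47 °C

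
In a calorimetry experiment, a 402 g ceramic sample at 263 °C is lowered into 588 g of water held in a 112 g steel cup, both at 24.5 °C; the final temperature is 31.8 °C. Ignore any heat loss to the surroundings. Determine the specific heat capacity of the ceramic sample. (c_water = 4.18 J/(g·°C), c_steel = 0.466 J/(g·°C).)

c ≈ 0.197 J/(g·°C)

Net heat exchanged in the isolated system is zero:
402·c·(31.8 − 263) + 588·4.18·(31.8 − 24.5) + 112·0.466·(31.8 − 24.5) = 0
-92942 c = -18323
c = -18323/-92942 ≈ 0.1971 J/(g·°C)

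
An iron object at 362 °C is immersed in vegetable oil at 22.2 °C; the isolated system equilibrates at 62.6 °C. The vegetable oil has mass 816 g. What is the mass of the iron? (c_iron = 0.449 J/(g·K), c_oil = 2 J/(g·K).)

m ≈ 490 g

Net heat exchanged in the isolated system is zero:
m·0.449·(62.6 − 362) + 816·2·(62.6 − 22.2) = 0
-134.43 m = -65933
m = -65933/-134.43 ≈ 490.5 g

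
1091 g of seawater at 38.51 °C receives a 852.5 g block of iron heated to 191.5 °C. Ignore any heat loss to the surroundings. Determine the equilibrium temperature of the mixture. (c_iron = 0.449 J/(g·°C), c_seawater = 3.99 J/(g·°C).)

T_f ≈ 50.9 °C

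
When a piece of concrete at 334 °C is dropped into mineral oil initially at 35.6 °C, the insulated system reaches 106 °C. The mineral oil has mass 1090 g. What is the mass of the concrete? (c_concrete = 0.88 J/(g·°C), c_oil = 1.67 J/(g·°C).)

m ≈ 639 g

Heat lost by the concrete = heat gained by the oil:
m×0.88×(334 − 106) = 1090×1.67×(106 − 35.6)
200.64 m = 128149  ⇒  m ≈ 638.7 g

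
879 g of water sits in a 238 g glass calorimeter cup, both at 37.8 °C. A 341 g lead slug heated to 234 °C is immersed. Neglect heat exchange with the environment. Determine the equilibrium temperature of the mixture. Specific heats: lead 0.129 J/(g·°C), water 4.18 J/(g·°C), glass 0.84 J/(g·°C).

T_f ≈ 40.0 °C

Let T be the final temperature. ΣQ_i = 0:
341×0.129×(T − 234) + 879×4.18×(T − 37.8) + 238×0.84×(T − 37.8) = 0
43.99(T − 234) + 3674.2(T − 37.8) + 199.92(T − 37.8) = 0
(43.99 + 3674.2 + 199.92) T = 43.99×234 + 3674.2×37.8 + 199.92×37.8
T = 156736 / 3918.1 = 40 °C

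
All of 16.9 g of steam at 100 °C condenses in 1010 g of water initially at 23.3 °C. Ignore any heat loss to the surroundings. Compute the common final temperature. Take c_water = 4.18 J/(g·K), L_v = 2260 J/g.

T_f ≈ 33.5 °C

Conservation of energy gives ΣQ = 0:
latent heat released on condensation: 16.9×2260 = 38194; condensed water 100 °C→T: 70.64(T − 100); water warms: 1010×4.18×(T − 23.3) = 4221.8(T − 23.3)
4292.4 T = 38194 + 7064.2 + 98368 = 143626
T ≈ 33.46 °C, under the boiling point, so the assumption holds.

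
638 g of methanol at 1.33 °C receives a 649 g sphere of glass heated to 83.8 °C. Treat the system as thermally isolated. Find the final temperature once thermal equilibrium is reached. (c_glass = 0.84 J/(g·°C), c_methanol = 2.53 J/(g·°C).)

T_f = Σ m_i c_i T_i / Σ m_i c_i:
T_f = (545.16·83.8 + 1614.1·1.33) / (545.16 + 1614.1)
    = 47831 / 2159.3 ≈ 22.15 °C

T_f ≈ 22.2 °C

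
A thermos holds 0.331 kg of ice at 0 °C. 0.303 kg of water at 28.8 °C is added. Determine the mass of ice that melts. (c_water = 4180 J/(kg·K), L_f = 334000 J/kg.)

m_melted ≈ 0.109 kg

Water can give up m c ΔT = 0.303×4180×28.8 = 36476 J before reaching 0 °C.
To melt every bit of ice: 0.331×334000 = 110554 J.
That's not enough to melt it all — equilibrium is at 0 °C with ice remaining.
Mass melted = 36476/334000 ≈ 0.1092 kg.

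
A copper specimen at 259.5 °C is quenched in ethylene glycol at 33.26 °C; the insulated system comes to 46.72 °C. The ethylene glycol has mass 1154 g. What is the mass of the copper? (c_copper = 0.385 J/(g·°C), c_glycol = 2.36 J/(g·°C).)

m ≈ 447 g

|Q_copper| = |Q_glycol|:
m×0.385×(259.5 − 46.72) = 1154×2.36×(46.72 − 33.26)
81.92 m = 36658  ⇒  m ≈ 447.5 g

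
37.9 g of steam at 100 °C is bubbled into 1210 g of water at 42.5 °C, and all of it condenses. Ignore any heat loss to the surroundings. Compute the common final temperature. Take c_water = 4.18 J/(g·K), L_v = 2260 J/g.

T_f ≈ 60.7 °C

Conservation of energy gives ΣQ = 0:
latent heat released on condensation: 37.9·2260 = 85654
  condensed water 100 °C→T: 158.42(T − 100)
  original water: 5057.8(T − 42.5)
5216.2 T = 85654 + 15842 + 214956 = 316453
T ≈ 60.67 °C (< 100 °C, so full condensation is consistent).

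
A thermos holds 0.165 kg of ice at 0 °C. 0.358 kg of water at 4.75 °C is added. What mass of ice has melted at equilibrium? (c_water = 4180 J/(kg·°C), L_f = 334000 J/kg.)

m_melted ≈ 0.0213 kg

Water can give up m c ΔT = 0.358×4180×4.75 = 7108.1 J before reaching 0 °C.
Fully melting the ice requires m_ice L_f = 0.165×334000 = 55110 J.
7108.1 J < 55110 J, so only part of the ice melts and the system sits at 0 °C.
m_melted×334000 = 7108.1  ⇒  m_melted ≈ 0.02128 kg.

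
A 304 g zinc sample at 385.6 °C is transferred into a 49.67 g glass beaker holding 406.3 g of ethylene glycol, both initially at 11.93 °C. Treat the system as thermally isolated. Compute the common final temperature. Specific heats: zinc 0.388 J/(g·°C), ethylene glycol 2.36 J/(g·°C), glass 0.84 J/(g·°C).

T_f is the heat-capacity-weighted average of the initial temperatures:
T_f = (117.95×385.6 + 958.87×11.93 + 41.72×11.93) / (117.95 + 958.87 + 41.72)
    = 57419 / 1118.5 ≈ 51.33 °C

T_f ≈ 51.3 °C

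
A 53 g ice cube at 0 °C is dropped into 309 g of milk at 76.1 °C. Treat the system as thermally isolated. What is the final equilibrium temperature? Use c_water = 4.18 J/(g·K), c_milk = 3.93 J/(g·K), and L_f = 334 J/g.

T_f ≈ 52.0 °C

Net heat exchanged in the isolated system is zero:
fusion: m_ice L_f = 53·334 = 17702
  warm the meltwater: 221.54 T
  milk: 1214.4(T − 76.1)
1435.9 T = 92414 − 17702 = 74712
T ≈ 52.03 °C (positive, so assuming full melt was valid).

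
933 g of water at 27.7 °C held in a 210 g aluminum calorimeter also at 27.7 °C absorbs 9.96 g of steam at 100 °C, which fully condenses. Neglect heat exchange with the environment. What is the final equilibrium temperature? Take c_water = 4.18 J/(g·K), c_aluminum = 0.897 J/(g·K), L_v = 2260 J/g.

T_f ≈ 33.9 °C

Energy balance with sensible and latent terms:
steam→water at 100 °C releases m L_v = 9.96·2260 = 22510; condensate cools 100→T: 9.96·4.18·(T − 100) = 41.63(T − 100); water warms: 933·4.18·(T − 27.7) = 3899.9(T − 27.7); cup: 188.37(T − 27.7)
4129.9 T = 22510 + 4163.3 + 113246 = 139919
T ≈ 33.88 °C, under the boiling point, so the assumption holds.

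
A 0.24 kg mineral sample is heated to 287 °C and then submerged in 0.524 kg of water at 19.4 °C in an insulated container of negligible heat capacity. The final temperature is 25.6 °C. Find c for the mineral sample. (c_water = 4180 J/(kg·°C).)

c ≈ 216 J/(kg·°C)

Heat lost by the mineral sample = heat gained by the water:
0.24×c×(287 − 25.6) = 0.524×4180×(25.6 − 19.4)
62.74 c = 13580  ⇒  c ≈ 216.5 J/(kg·°C)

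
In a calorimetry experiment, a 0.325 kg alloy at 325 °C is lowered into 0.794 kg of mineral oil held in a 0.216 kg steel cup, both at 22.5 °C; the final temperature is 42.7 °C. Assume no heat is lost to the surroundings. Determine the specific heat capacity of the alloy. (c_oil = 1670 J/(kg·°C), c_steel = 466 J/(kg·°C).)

Net heat exchanged in the isolated system is zero:
0.325·c·(42.7 − 325) + 0.794·1670·(42.7 − 22.5) + 0.216·466·(42.7 − 22.5) = 0
-91.75 c = -28818
c = -28818/-91.75 ≈ 314.1 J/(kg·°C)

c ≈ 314 J/(kg·°C)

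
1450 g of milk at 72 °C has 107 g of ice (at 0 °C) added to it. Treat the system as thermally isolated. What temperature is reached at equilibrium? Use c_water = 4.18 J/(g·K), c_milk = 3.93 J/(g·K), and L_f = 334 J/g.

T_f ≈ 60.9 °C

Let T be the final temperature. ΣQ_i = 0:
fusion: m_ice L_f = 107×334 = 35738; warm the meltwater: 447.26 T; milk: 5698.5(T − 72)
6145.8 T = 410292 − 35738 = 374554
T ≈ 60.95 °C (positive, so assuming full melt was valid).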